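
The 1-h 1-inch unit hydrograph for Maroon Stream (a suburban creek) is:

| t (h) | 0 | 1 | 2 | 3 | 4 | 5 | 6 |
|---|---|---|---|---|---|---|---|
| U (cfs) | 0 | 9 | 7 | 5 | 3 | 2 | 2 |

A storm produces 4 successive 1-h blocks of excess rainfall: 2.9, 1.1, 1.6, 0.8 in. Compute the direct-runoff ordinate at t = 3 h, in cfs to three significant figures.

By discrete convolution, Q_j = Σ (P_i / 1 in) · U_{j−i}.
At t = 3 h (j=3): Q = (2.9/1)·5 + (1.1/1)·7 + (1.6/1)·9 + (0.8/1)·0 = 36.6 cfs.

Q ≈ 36.6 cfs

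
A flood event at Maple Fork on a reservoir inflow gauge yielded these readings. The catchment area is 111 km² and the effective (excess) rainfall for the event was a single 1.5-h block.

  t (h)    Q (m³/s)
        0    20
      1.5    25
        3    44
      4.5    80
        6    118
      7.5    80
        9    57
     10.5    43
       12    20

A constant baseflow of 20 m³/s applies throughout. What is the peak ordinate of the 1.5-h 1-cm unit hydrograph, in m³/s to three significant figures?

Direct runoff: 0.0, 5.0, 24.0, 60.0, 98.0, 60.0, 37.0, 23.0, 0.0 m³/s; ΣQ_DR = 307.0 m³/s, peak = 98.0 m³/s.
Runoff depth d = ΣQ_DR·Δt / A = 307.0 × 5400 / (111 km²) = 14.94 mm.
The 1-cm UH is the DRH scaled by (10 mm)/d, so U_p = 98.0 × 10/14.94 = 65.6 m³/s.

U_p ≈ 65.6 m³/s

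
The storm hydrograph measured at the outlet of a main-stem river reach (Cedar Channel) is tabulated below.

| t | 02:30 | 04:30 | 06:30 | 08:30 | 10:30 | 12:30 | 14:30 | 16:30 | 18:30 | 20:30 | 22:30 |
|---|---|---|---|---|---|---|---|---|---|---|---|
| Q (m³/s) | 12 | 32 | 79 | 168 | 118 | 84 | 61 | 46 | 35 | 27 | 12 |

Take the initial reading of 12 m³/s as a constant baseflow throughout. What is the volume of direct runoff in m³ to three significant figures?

Direct-runoff ordinates (Q − Q_b): 0.0, 20.0, 67.0, 156.0, 106.0, 72.0, 49.0, 34.0, 23.0, 15.0, 0.0 m³/s.
ΣQ_DR = 542.0 m³/s.
With Δt = 2 h = 7200 s, V = ΣQ_DR · Δt = 542.0 × 7200 = 3.90 × 10^6 m³.

V ≈ 3.90 × 10^6 m³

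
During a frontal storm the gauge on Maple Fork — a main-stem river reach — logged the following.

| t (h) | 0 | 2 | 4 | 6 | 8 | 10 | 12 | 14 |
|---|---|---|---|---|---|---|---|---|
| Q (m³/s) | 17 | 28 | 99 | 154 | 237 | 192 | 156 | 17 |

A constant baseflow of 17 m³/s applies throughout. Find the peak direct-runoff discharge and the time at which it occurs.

Subtracting baseflow gives direct-runoff ordinates: 0.0, 11.0, 82.0, 137.0, 220.0, 175.0, 139.0, 0.0 m³/s.
The maximum is 220.0 m³/s, occurring at the reading for t = 8 h.

Q_p = 220.0 m³/s at t = 8 h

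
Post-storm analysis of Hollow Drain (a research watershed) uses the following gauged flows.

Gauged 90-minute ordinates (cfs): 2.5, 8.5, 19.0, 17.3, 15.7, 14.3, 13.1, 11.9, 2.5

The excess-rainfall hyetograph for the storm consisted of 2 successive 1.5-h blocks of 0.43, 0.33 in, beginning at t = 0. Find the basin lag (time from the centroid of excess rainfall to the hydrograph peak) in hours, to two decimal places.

t_L ≈ 1.60 h

Centroid of excess rainfall: t_c = Σ P_i·t̄_i / ΣP_i = 1.4013 h (block centres at 0.75, 2.25 h).
Hydrograph peak occurs at t = 3 h, so basin lag t_L = 3 − 1.4013 = 1.60 h.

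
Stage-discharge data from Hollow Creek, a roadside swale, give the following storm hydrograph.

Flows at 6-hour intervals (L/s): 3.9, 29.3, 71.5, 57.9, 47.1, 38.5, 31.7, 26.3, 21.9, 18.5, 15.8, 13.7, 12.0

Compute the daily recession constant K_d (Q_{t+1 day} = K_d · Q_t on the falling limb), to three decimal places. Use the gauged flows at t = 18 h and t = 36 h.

K_d ≈ 0.448

Between t = 18 h and t = 36 h the flow falls from 57.9 to 31.7 L/s over 3×6 h = 18 h.
Per-interval ratio K = (31.7/57.9)^(1/3) = 0.8181; K_d = K^(24/6) = 0.448.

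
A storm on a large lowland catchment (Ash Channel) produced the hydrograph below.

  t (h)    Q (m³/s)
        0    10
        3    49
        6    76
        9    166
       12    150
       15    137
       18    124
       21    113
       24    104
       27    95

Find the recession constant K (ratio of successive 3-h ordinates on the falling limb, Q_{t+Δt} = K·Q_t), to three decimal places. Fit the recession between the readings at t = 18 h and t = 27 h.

K ≈ 0.915

Using the recession-limb readings at t = 18 h and t = 27 h: Q falls from 124 to 95 m³/s over 3 intervals.
K = (Q₂/Q₁)^(1/3) = (95/124)^(1/3) = 0.915.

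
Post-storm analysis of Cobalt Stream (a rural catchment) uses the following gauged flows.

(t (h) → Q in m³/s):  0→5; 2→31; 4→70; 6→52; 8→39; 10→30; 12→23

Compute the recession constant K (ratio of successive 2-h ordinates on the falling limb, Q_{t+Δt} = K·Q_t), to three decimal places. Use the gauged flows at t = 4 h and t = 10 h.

Using the recession-limb readings at t = 4 h and t = 10 h: Q falls from 70 to 30 m³/s over 3 intervals.
K = (Q₂/Q₁)^(1/3) = (30/70)^(1/3) = 0.754.

K ≈ 0.754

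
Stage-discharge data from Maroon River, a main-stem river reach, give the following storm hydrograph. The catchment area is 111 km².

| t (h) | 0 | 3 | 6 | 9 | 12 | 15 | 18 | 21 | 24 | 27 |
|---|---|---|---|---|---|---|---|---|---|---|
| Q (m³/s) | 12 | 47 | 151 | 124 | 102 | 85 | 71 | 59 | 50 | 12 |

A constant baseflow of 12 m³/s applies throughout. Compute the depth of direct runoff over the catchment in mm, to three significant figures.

Direct runoff: 0.0, 35.0, 139.0, 112.0, 90.0, 73.0, 59.0, 47.0, 38.0, 0.0 m³/s; ΣQ_DR = 593.0 m³/s.
V = ΣQ_DR · Δt = 593.0 × 10800 s = 6.404 × 10^6 m³.
Over A = 111 km², depth = V / A = 57.7 mm.

d ≈ 57.7 mm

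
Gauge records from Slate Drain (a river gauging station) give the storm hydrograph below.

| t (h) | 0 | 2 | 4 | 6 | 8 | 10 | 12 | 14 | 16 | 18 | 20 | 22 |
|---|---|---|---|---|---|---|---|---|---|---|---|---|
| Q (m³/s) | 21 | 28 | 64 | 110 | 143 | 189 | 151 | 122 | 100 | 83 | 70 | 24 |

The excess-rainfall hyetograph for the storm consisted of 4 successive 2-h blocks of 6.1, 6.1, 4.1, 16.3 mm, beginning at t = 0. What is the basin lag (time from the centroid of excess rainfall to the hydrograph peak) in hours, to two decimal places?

Centroid of excess rainfall: t_c = Σ P_i·t̄_i / ΣP_i = 4.8773 h (block centres at 1, 3, 5, 7 h).
Hydrograph peak occurs at t = 10 h, so basin lag t_L = 10 − 4.8773 = 5.12 h.

t_L ≈ 5.12 h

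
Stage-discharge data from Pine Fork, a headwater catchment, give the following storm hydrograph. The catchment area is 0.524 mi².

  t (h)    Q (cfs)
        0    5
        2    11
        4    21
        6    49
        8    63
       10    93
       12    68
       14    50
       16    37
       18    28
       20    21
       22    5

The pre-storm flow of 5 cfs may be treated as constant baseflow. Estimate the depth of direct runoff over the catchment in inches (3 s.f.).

d ≈ 2.31 in

Direct runoff: 0.0, 6.0, 16.0, 44.0, 58.0, 88.0, 63.0, 45.0, 32.0, 23.0, 16.0, 0.0 cfs; ΣQ_DR = 391.0 cfs.
V = ΣQ_DR · Δt = 391.0 × 7200 s = 2.815 × 10^6 ft³.
Over A = 0.524 mi², depth = V / A = 2.31 in.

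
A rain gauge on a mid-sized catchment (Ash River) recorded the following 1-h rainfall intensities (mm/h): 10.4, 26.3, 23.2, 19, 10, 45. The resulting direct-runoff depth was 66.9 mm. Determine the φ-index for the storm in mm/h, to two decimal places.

φ ≈ 11.65 mm/h

Only the 4 blocks with intensity above φ contribute runoff: 26.3, 23.2, 19, 45 mm/h.
Σ(I−φ)·Δt = d  ⇒  (26.3+23.2+19+45 − 4φ)·1 = 66.9
φ = (113.5 − 66.9/1) / 4 = 11.65 mm/h.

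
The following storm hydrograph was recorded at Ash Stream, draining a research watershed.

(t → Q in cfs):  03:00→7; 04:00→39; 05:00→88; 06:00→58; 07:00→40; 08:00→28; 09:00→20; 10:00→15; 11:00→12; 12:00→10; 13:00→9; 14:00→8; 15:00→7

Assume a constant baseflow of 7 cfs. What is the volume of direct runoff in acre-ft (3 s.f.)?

Direct-runoff ordinates (Q − Q_b): 0.0, 32.0, 81.0, 51.0, 33.0, 21.0, 13.0, 8.0, 5.0, 3.0, 2.0, 1.0, 0.0 cfs.
ΣQ_DR = 250.0 cfs.
With Δt = 1 h = 3600 s, V = ΣQ_DR · Δt = 250.0 × 3600 = 9.00 × 10^5 ft³ = 20.7 acre-ft.

V ≈ 20.7 acre-ft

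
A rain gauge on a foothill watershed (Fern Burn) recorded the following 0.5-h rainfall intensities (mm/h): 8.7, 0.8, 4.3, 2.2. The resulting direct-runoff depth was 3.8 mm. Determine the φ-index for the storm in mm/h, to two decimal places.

Only the 2 blocks with intensity above φ contribute runoff: 8.7, 4.3 mm/h.
Σ(I−φ)·Δt = d  ⇒  (8.7+4.3 − 2φ)·0.5 = 3.8
φ = (13.00 − 3.8/0.5) / 2 = 2.70 mm/h.

φ ≈ 2.70 mm/h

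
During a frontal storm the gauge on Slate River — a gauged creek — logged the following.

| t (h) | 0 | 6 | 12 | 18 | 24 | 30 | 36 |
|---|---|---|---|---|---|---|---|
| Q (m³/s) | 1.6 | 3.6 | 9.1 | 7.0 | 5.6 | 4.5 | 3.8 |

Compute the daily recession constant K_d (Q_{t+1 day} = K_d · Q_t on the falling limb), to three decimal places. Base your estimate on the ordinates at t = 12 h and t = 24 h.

Between t = 12 h and t = 24 h the flow falls from 9.1 to 5.6 m³/s over 2×6 h = 12 h.
Per-interval ratio K = (5.6/9.1)^(1/2) = 0.7845; K_d = K^(24/6) = 0.379.

K_d ≈ 0.379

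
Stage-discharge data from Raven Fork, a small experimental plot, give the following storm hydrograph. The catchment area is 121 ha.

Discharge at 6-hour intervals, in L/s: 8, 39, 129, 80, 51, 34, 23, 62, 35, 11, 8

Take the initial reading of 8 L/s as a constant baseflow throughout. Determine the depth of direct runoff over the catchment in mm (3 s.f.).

Direct runoff: 0.0, 31.0, 121.0, 72.0, 43.0, 26.0, 15.0, 54.0, 27.0, 3.0, 0.0 L/s; ΣQ_DR = 392.0 L/s.
V = ΣQ_DR · Δt = 392.0 × 21600 s = 8.467 × 10^6 L.
Over A = 121 ha, depth = V / A = 7.00 mm.

d ≈ 7.00 mm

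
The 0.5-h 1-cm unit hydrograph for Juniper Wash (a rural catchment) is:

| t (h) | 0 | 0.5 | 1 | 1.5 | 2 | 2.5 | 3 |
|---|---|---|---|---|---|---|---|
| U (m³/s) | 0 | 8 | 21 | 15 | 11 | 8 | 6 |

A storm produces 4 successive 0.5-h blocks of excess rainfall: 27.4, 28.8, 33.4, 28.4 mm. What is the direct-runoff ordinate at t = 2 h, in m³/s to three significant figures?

By discrete convolution, Q_j = Σ (P_i / 10 mm) · U_{j−i}.
At t = 2 h (j=4): Q = (27.4/10)·11 + (28.8/10)·15 + (33.4/10)·21 + (28.4/10)·8 = 166 m³/s.

Q ≈ 166 m³/s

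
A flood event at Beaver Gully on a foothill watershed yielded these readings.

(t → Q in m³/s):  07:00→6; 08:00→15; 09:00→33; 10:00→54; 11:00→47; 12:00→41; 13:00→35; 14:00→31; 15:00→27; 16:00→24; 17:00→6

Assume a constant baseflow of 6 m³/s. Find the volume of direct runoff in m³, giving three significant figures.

V ≈ 9.11 × 10^5 m³

Direct-runoff ordinates (Q − Q_b): 0.0, 9.0, 27.0, 48.0, 41.0, 35.0, 29.0, 25.0, 21.0, 18.0, 0.0 m³/s.
ΣQ_DR = 253.0 m³/s.
With Δt = 1 h = 3600 s, V = ΣQ_DR · Δt = 253.0 × 3600 = 9.11 × 10^5 m³.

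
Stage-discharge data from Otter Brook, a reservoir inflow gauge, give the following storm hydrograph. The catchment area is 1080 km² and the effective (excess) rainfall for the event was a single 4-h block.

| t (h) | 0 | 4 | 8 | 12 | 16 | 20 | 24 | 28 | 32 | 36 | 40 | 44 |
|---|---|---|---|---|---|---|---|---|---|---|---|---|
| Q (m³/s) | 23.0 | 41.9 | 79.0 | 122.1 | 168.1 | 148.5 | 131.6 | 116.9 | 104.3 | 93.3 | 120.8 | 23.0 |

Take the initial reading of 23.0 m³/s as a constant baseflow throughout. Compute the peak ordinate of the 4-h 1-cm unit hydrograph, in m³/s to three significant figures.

Direct runoff: 0.0, 18.9, 56.0, 99.1, 145.1, 125.5, 108.6, 93.9, 81.3, 70.3, 97.8, 0.0 m³/s; ΣQ_DR = 896.5 m³/s, peak = 145.1 m³/s.
Runoff depth d = ΣQ_DR·Δt / A = 896.5 × 14400 / (1080 km²) = 11.95 mm.
The 1-cm UH is the DRH scaled by (10 mm)/d, so U_p = 145.1 × 10/11.95 = 121 m³/s.

U_p ≈ 121 m³/s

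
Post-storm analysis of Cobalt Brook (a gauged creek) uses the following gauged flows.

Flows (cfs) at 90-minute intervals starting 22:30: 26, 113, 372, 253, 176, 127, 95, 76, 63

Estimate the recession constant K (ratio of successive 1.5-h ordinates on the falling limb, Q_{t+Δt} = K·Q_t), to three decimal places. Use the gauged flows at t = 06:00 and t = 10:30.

K ≈ 0.792

Using the recession-limb readings at t = 06:00 and t = 10:30: Q falls from 127 to 63 cfs over 3 intervals.
K = (Q₂/Q₁)^(1/3) = (63/127)^(1/3) = 0.792.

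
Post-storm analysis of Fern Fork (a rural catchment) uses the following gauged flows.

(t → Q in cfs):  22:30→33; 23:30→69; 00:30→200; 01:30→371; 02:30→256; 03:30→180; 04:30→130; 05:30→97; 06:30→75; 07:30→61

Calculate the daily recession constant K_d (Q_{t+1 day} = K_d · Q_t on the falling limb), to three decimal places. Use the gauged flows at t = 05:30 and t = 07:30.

Between t = 05:30 and t = 07:30 the flow falls from 97 to 61 cfs over 2×1 h = 2 h.
Per-interval ratio K = (61/97)^(1/2) = 0.7930; K_d = K^(24/1) = 0.004.

K_d ≈ 0.004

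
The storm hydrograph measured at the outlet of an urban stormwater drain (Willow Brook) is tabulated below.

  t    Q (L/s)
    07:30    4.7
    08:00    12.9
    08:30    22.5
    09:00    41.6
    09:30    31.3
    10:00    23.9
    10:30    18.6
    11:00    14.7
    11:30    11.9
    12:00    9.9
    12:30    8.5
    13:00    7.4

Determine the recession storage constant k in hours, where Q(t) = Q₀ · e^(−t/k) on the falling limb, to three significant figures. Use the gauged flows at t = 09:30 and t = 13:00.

k ≈ 2.43 h

On the falling limb, Q drops from 31.3 to 7.4 L/s between t = 09:30 and t = 13:00 (Δt = 3.5 h).
k = −Δt / ln(Q₂/Q₁) = −3.5 / ln(7.4/31.3) = 2.43 h.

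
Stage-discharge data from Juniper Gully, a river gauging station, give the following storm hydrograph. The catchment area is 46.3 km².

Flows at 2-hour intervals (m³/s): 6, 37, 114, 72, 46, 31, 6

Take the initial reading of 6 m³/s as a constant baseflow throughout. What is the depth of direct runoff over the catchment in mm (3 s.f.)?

Direct runoff: 0.0, 31.0, 108.0, 66.0, 40.0, 25.0, 0.0 m³/s; ΣQ_DR = 270.0 m³/s.
V = ΣQ_DR · Δt = 270.0 × 7200 s = 1.944 × 10^6 m³.
Over A = 46.3 km², depth = V / A = 42.0 mm.

d ≈ 42.0 mm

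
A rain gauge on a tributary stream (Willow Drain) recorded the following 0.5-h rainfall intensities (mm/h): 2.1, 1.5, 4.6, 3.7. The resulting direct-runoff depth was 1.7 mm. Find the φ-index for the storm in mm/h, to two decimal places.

Only the 2 blocks with intensity above φ contribute runoff: 4.6, 3.7 mm/h.
Σ(I−φ)·Δt = d  ⇒  (4.6+3.7 − 2φ)·0.5 = 1.7
φ = (8.300 − 1.7/0.5) / 2 = 2.45 mm/h.

φ ≈ 2.45 mm/h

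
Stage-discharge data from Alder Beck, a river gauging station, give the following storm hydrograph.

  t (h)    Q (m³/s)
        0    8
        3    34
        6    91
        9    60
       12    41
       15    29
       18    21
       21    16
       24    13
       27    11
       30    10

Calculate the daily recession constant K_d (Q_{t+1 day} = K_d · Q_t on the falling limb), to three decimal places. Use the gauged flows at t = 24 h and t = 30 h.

K_d ≈ 0.350

Between t = 24 h and t = 30 h the flow falls from 13 to 10 m³/s over 2×3 h = 6 h.
Per-interval ratio K = (10/13)^(1/2) = 0.8771; K_d = K^(24/3) = 0.350.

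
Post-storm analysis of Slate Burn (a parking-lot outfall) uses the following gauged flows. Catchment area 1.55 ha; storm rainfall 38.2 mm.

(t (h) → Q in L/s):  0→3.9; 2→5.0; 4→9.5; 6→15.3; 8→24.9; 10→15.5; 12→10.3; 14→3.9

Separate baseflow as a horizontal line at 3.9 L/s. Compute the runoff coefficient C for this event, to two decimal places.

C ≈ 0.69

ΣQ_DR = 57.10 L/s; V = ΣQ_DR·Δt = 4.111 × 10^5 L.
Runoff depth d = V / A = 26.52 mm.
C = d / P = 26.52 / 38.2 = 0.69.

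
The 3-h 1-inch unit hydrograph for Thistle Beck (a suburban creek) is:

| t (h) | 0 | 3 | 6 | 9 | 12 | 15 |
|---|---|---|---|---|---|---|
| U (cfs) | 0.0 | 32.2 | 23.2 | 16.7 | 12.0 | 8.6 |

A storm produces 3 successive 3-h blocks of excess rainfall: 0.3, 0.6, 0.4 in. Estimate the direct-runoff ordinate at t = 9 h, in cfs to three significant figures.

Q ≈ 31.8 cfs

By discrete convolution, Q_j = Σ (P_i / 1 in) · U_{j−i}.
At t = 9 h (j=3): Q = (0.3/1)·16.7 + (0.6/1)·23.2 + (0.4/1)·32.2 = 31.8 cfs.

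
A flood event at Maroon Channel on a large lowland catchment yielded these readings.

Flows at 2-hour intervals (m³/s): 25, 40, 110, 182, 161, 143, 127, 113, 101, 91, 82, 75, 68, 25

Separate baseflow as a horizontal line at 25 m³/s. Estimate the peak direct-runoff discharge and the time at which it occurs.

Q_p = 157.0 m³/s at t = 6 h

Subtracting baseflow gives direct-runoff ordinates: 0.0, 15.0, 85.0, 157.0, 136.0, 118.0, 102.0, 88.0, 76.0, 66.0, 57.0, 50.0, 43.0, 0.0 m³/s.
The maximum is 157.0 m³/s, occurring at the reading for t = 6 h.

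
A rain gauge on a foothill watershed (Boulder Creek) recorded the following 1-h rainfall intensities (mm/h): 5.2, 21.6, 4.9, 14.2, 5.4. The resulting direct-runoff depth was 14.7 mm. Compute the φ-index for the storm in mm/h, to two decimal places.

φ ≈ 10.55 mm/h

Only the 2 blocks with intensity above φ contribute runoff: 21.6, 14.2 mm/h.
Σ(I−φ)·Δt = d  ⇒  (21.6+14.2 − 2φ)·1 = 14.7
φ = (35.80 − 14.7/1) / 2 = 10.55 mm/h.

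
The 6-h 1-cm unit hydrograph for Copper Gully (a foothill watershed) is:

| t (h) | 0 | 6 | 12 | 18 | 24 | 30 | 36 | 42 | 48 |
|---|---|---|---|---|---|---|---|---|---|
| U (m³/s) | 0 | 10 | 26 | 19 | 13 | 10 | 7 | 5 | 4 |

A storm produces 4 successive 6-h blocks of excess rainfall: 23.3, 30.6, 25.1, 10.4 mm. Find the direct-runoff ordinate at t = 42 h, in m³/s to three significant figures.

Q ≈ 71.7 m³/s

By discrete convolution, Q_j = Σ (P_i / 10 mm) · U_{j−i}.
At t = 42 h (j=7): Q = (23.3/10)·5 + (30.6/10)·7 + (25.1/10)·10 + (10.4/10)·13 = 71.7 m³/s.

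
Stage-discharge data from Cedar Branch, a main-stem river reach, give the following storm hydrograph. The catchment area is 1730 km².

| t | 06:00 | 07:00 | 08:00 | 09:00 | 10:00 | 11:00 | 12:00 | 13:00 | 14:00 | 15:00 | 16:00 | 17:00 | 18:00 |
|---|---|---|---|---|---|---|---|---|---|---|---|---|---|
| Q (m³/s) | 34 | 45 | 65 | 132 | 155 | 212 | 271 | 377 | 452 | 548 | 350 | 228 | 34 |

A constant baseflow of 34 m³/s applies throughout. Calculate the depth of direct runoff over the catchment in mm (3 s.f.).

Direct runoff: 0.0, 11.0, 31.0, 98.0, 121.0, 178.0, 237.0, 343.0, 418.0, 514.0, 316.0, 194.0, 0.0 m³/s; ΣQ_DR = 2461 m³/s.
V = ΣQ_DR · Δt = 2461 × 3600 s = 8.860 × 10^6 m³.
Over A = 1730 km², depth = V / A = 5.12 mm.

d ≈ 5.12 mm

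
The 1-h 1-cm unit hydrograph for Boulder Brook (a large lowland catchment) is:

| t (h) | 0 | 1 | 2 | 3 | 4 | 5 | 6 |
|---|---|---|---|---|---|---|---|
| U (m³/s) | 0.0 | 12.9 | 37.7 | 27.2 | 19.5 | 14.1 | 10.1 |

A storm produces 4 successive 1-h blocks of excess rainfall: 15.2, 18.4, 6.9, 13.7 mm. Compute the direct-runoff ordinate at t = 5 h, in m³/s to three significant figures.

By discrete convolution, Q_j = Σ (P_i / 10 mm) · U_{j−i}.
At t = 5 h (j=5): Q = (15.2/10)·14.1 + (18.4/10)·19.5 + (6.9/10)·27.2 + (13.7/10)·37.7 = 128 m³/s.

Q ≈ 128 m³/s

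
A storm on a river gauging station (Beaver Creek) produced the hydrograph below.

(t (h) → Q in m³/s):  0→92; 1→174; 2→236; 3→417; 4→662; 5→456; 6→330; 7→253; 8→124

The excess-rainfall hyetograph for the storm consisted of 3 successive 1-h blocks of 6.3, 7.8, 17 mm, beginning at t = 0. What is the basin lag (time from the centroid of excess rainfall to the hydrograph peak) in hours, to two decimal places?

Centroid of excess rainfall: t_c = Σ P_i·t̄_i / ΣP_i = 1.8441 h (block centres at 0.5, 1.5, 2.5 h).
Hydrograph peak occurs at t = 4 h, so basin lag t_L = 4 − 1.8441 = 2.16 h.

t_L ≈ 2.16 h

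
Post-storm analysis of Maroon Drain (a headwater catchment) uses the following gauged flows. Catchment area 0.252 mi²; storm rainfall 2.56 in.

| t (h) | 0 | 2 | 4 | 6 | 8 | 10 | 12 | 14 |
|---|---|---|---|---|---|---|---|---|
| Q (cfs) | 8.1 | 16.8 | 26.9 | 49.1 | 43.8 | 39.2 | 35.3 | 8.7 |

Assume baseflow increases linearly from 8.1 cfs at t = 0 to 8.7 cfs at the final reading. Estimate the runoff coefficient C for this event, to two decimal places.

ΣQ_DR = 160.7 cfs; V = ΣQ_DR·Δt = 1.157 × 10^6 ft³.
Runoff depth d = V / A = 1.976 in.
C = d / P = 1.976 / 2.56 = 0.77.

C ≈ 0.77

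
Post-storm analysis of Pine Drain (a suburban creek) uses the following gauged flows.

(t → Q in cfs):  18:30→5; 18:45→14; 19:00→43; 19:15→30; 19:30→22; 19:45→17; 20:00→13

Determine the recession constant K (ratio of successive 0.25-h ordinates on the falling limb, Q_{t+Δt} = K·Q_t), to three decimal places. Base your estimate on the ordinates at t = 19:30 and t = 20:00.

Using the recession-limb readings at t = 19:30 and t = 20:00: Q falls from 22 to 13 cfs over 2 intervals.
K = (Q₂/Q₁)^(1/2) = (13/22)^(1/2) = 0.769.

K ≈ 0.769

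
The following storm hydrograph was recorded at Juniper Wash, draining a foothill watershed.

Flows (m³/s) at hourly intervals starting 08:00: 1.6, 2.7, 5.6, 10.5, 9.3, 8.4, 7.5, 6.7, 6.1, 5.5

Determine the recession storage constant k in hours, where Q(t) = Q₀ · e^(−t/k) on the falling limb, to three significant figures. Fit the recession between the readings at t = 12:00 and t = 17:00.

On the falling limb, Q drops from 9.3 to 5.5 m³/s between t = 12:00 and t = 17:00 (Δt = 5 h).
k = −Δt / ln(Q₂/Q₁) = −5 / ln(5.5/9.3) = 9.52 h.

k ≈ 9.52 h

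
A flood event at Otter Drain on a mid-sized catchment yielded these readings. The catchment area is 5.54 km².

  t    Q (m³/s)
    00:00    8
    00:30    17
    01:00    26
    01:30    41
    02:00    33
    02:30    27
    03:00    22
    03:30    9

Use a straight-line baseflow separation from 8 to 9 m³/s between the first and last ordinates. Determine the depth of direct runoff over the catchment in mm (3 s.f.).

Direct runoff: 0.00, 8.86, 17.71, 32.57, 24.43, 18.29, 13.14, 0.00 m³/s; ΣQ_DR = 115.0 m³/s.
V = ΣQ_DR · Δt = 115.0 × 1800 s = 2.070 × 10^5 m³.
Over A = 5.54 km², depth = V / A = 37.4 mm.

d ≈ 37.4 mm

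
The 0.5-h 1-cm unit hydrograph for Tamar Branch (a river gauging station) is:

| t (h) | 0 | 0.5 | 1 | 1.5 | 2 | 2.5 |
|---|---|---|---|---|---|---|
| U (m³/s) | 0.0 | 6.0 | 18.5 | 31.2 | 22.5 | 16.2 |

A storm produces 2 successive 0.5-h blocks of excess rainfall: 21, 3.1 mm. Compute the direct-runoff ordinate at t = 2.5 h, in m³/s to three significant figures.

Q ≈ 41.0 m³/s

By discrete convolution, Q_j = Σ (P_i / 10 mm) · U_{j−i}.
At t = 2.5 h (j=5): Q = (21/10)·16.2 + (3.1/10)·22.5 = 41.0 m³/s.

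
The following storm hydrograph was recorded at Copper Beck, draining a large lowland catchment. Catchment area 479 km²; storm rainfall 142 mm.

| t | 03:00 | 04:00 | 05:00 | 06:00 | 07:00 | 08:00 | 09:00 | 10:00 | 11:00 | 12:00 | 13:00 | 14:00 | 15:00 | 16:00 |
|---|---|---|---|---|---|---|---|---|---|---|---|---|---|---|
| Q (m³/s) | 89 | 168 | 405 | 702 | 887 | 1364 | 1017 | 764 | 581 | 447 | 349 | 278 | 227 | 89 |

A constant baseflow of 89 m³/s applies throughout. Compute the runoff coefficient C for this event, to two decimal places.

C ≈ 0.32

ΣQ_DR = 6121 m³/s; V = ΣQ_DR·Δt = 2.204 × 10^7 m³.
Runoff depth d = V / A = 46.00 mm.
C = d / P = 46.00 / 142 = 0.32.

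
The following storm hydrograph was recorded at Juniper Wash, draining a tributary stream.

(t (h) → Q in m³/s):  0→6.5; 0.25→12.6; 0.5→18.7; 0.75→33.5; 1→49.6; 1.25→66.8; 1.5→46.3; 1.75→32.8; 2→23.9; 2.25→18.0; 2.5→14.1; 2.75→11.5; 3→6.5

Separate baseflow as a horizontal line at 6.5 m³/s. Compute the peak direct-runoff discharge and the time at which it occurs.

Q_p = 60.3 m³/s at t = 1.25 h

Subtracting baseflow gives direct-runoff ordinates: 0.0, 6.1, 12.2, 27.0, 43.1, 60.3, 39.8, 26.3, 17.4, 11.5, 7.6, 5.0, 0.0 m³/s.
The maximum is 60.3 m³/s, occurring at the reading for t = 1.25 h.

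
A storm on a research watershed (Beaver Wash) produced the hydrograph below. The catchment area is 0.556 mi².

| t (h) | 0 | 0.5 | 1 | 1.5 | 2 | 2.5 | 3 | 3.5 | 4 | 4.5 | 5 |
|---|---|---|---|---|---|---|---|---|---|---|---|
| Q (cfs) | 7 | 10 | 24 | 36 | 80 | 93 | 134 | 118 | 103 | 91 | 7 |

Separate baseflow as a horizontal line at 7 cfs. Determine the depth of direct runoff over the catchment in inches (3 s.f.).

Direct runoff: 0.0, 3.0, 17.0, 29.0, 73.0, 86.0, 127.0, 111.0, 96.0, 84.0, 0.0 cfs; ΣQ_DR = 626.0 cfs.
V = ΣQ_DR · Δt = 626.0 × 1800 s = 1.127 × 10^6 ft³.
Over A = 0.556 mi², depth = V / A = 0.872 in.

d ≈ 0.872 in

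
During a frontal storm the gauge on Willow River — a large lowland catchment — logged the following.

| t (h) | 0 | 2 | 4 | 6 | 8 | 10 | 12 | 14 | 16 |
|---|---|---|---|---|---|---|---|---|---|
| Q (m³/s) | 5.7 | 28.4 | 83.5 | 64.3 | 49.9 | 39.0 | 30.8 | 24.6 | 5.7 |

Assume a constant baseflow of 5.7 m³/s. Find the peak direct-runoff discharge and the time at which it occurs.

Subtracting baseflow gives direct-runoff ordinates: 0.0, 22.7, 77.8, 58.6, 44.2, 33.3, 25.1, 18.9, 0.0 m³/s.
The maximum is 77.8 m³/s, occurring at the reading for t = 4 h.

Q_p = 77.8 m³/s at t = 4 h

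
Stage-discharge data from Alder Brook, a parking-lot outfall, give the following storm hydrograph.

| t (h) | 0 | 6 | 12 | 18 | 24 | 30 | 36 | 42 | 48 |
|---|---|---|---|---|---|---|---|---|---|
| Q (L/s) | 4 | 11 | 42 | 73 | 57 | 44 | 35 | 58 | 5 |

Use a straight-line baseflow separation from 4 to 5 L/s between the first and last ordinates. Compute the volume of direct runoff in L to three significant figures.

Direct-runoff ordinates (Q − Q_b): 0.00, 6.88, 37.75, 68.62, 52.50, 39.38, 30.25, 53.12, 0.00 L/s.
ΣQ_DR = 288.5 L/s.
With Δt = 6 h = 21600 s, V = ΣQ_DR · Δt = 288.5 × 21600 = 6.23 × 10^6 L.

V ≈ 6.23 × 10^6 L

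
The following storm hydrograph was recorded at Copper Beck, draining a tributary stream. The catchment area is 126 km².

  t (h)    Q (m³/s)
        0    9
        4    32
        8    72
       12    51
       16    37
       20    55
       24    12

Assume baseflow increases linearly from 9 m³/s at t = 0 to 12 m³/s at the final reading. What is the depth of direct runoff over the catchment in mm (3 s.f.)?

Direct runoff: 0.00, 22.50, 62.00, 40.50, 26.00, 43.50, 0.00 m³/s; ΣQ_DR = 194.5 m³/s.
V = ΣQ_DR · Δt = 194.5 × 14400 s = 2.801 × 10^6 m³.
Over A = 126 km², depth = V / A = 22.2 mm.

d ≈ 22.2 mm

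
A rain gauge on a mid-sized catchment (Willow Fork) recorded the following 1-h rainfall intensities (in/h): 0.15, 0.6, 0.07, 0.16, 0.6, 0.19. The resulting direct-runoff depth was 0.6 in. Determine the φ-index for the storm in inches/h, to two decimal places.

φ ≈ 0.30 in/h

Only the 2 blocks with intensity above φ contribute runoff: 0.6, 0.6 in/h.
Σ(I−φ)·Δt = d  ⇒  (0.6+0.6 − 2φ)·1 = 0.6
φ = (1.200 − 0.6/1) / 2 = 0.30 in/h.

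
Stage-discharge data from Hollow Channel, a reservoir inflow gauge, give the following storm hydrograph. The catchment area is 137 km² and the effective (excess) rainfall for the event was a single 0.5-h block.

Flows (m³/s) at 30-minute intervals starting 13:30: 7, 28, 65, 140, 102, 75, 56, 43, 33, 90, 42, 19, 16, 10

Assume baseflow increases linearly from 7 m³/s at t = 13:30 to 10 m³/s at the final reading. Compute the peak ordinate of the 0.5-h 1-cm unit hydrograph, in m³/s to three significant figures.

Direct runoff: 0.00, 20.77, 57.54, 132.31, 94.08, 66.85, 47.62, 34.38, 24.15, 80.92, 32.69, 9.46, 6.23, 0.00 m³/s; ΣQ_DR = 607.0 m³/s, peak = 132.31 m³/s.
Runoff depth d = ΣQ_DR·Δt / A = 607.0 × 1800 / (137 km²) = 7.975 mm.
The 1-cm UH is the DRH scaled by (10 mm)/d, so U_p = 132.31 × 10/7.975 = 166 m³/s.

U_p ≈ 166 m³/s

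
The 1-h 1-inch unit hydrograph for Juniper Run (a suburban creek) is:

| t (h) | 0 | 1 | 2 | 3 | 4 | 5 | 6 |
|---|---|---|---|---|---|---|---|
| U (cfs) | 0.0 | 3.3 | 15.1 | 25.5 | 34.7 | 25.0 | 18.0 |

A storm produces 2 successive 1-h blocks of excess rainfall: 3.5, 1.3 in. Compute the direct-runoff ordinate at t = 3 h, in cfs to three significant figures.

By discrete convolution, Q_j = Σ (P_i / 1 in) · U_{j−i}.
At t = 3 h (j=3): Q = (3.5/1)·25.5 + (1.3/1)·15.1 = 109 cfs.

Q ≈ 109 cfs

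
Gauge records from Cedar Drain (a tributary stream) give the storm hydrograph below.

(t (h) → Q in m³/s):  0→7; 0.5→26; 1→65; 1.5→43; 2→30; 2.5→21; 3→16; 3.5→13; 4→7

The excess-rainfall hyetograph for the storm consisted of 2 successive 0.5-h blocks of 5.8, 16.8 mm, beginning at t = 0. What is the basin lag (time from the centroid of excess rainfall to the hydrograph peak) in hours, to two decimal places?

t_L ≈ 0.38 h

Centroid of excess rainfall: t_c = Σ P_i·t̄_i / ΣP_i = 0.6217 h (block centres at 0.25, 0.75 h).
Hydrograph peak occurs at t = 1 h, so basin lag t_L = 1 − 0.6217 = 0.38 h.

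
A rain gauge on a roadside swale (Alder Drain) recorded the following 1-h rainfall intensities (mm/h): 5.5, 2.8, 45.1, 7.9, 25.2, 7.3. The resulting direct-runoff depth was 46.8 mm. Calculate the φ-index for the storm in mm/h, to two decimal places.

Only the 2 blocks with intensity above φ contribute runoff: 45.1, 25.2 mm/h.
Σ(I−φ)·Δt = d  ⇒  (45.1+25.2 − 2φ)·1 = 46.8
φ = (70.30 − 46.8/1) / 2 = 11.75 mm/h.

φ ≈ 11.75 mm/h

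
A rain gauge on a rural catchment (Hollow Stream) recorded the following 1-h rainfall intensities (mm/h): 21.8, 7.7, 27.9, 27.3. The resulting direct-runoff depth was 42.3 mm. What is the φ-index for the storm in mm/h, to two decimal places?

φ ≈ 11.57 mm/h

Only the 3 blocks with intensity above φ contribute runoff: 21.8, 27.9, 27.3 mm/h.
Σ(I−φ)·Δt = d  ⇒  (21.8+27.9+27.3 − 3φ)·1 = 42.3
φ = (77.00 − 42.3/1) / 3 = 11.57 mm/h.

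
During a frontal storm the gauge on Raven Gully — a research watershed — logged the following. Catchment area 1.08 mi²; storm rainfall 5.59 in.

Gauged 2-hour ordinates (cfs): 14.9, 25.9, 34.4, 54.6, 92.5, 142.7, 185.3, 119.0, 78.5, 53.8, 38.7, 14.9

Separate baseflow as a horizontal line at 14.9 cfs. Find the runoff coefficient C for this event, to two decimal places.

ΣQ_DR = 676.4 cfs; V = ΣQ_DR·Δt = 4.870 × 10^6 ft³.
Runoff depth d = V / A = 1.941 in.
C = d / P = 1.941 / 5.59 = 0.35.

C ≈ 0.35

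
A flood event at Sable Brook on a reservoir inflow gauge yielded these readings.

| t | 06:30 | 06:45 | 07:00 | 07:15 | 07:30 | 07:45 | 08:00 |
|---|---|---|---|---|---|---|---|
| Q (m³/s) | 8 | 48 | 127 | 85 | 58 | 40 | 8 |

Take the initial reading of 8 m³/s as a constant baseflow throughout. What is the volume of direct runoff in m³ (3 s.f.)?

Direct-runoff ordinates (Q − Q_b): 0.0, 40.0, 119.0, 77.0, 50.0, 32.0, 0.0 m³/s.
ΣQ_DR = 318.0 m³/s.
With Δt = 0.25 h = 900 s, V = ΣQ_DR · Δt = 318.0 × 900 = 2.86 × 10^5 m³.

V ≈ 2.86 × 10^5 m³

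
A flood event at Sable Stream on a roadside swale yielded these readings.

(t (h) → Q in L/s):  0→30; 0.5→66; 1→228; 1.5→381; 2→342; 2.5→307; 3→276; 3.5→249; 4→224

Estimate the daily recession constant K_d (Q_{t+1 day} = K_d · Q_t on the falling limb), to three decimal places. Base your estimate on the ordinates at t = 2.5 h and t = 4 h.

Between t = 2.5 h and t = 4 h the flow falls from 307 to 224 L/s over 3×0.5 h = 1.5 h.
Per-interval ratio K = (224/307)^(1/3) = 0.9003; K_d = K^(24/0.5) = 0.006.

K_d ≈ 0.006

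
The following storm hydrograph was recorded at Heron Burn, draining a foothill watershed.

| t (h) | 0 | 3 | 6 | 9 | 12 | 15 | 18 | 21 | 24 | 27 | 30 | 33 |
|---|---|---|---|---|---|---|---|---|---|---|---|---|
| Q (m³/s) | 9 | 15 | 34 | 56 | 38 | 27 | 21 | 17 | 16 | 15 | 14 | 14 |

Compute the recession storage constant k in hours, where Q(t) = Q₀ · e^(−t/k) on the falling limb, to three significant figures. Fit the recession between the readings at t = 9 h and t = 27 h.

k ≈ 13.7 h

On the falling limb, Q drops from 56 to 15 m³/s between t = 9 h and t = 27 h (Δt = 18 h).
k = −Δt / ln(Q₂/Q₁) = −18 / ln(15/56) = 13.7 h.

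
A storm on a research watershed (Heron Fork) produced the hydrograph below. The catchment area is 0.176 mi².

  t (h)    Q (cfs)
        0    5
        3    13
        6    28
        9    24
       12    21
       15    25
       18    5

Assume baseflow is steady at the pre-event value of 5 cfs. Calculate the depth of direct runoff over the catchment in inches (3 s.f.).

d ≈ 2.27 in

Direct runoff: 0.0, 8.0, 23.0, 19.0, 16.0, 20.0, 0.0 cfs; ΣQ_DR = 86.00 cfs.
V = ΣQ_DR · Δt = 86.00 × 10800 s = 9.288 × 10^5 ft³.
Over A = 0.176 mi², depth = V / A = 2.27 in.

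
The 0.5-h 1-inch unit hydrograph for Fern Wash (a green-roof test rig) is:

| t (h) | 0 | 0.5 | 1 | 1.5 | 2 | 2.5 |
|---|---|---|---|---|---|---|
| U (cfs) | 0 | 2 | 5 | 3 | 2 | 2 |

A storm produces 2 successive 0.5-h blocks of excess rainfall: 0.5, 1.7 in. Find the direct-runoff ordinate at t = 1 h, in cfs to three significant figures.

By discrete convolution, Q_j = Σ (P_i / 1 in) · U_{j−i}.
At t = 1 h (j=2): Q = (0.5/1)·5 + (1.7/1)·2 = 5.90 cfs.

Q ≈ 5.90 cfs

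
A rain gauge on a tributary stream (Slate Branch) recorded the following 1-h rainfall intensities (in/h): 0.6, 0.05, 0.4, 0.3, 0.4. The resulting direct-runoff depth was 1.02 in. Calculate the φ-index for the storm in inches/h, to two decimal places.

φ ≈ 0.17 in/h

Only the 4 blocks with intensity above φ contribute runoff: 0.6, 0.4, 0.3, 0.4 in/h.
Σ(I−φ)·Δt = d  ⇒  (0.6+0.4+0.3+0.4 − 4φ)·1 = 1.02
φ = (1.700 − 1.02/1) / 4 = 0.17 in/h.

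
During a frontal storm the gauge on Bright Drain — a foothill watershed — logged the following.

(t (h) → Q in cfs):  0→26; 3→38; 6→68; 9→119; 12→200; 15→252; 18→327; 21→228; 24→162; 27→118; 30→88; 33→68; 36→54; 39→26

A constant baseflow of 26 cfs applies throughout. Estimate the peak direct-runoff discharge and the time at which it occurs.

Q_p = 301.0 cfs at t = 18 h

Subtracting baseflow gives direct-runoff ordinates: 0.0, 12.0, 42.0, 93.0, 174.0, 226.0, 301.0, 202.0, 136.0, 92.0, 62.0, 42.0, 28.0, 0.0 cfs.
The maximum is 301.0 cfs, occurring at the reading for t = 18 h.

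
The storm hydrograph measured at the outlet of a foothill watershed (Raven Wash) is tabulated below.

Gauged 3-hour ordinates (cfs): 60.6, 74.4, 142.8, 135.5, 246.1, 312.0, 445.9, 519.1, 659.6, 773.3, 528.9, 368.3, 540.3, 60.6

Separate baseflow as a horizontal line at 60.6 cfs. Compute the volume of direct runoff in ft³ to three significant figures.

V ≈ 4.34 × 10^7 ft³

Direct-runoff ordinates (Q − Q_b): 0.0, 13.8, 82.2, 74.9, 185.5, 251.4, 385.3, 458.5, 599.0, 712.7, 468.3, 307.7, 479.7, 0.0 cfs.
ΣQ_DR = 4019 cfs.
With Δt = 3 h = 10800 s, V = ΣQ_DR · Δt = 4019 × 10800 = 4.34 × 10^7 ft³.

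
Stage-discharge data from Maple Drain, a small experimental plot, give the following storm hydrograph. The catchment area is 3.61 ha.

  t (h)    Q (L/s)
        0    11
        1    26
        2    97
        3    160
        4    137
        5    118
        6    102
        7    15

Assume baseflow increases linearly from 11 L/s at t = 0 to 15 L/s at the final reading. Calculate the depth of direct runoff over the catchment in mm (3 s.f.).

d ≈ 56.0 mm

Direct runoff: 0.00, 14.43, 84.86, 147.29, 123.71, 104.14, 87.57, 0.00 L/s; ΣQ_DR = 562.0 L/s.
V = ΣQ_DR · Δt = 562.0 × 3600 s = 2.023 × 10^6 L.
Over A = 3.61 ha, depth = V / A = 56.0 mm.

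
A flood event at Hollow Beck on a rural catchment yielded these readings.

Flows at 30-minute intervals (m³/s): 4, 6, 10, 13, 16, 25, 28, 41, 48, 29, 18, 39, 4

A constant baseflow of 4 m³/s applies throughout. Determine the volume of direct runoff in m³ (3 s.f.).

V ≈ 4.12 × 10^5 m³

Direct-runoff ordinates (Q − Q_b): 0.0, 2.0, 6.0, 9.0, 12.0, 21.0, 24.0, 37.0, 44.0, 25.0, 14.0, 35.0, 0.0 m³/s.
ΣQ_DR = 229.0 m³/s.
With Δt = 0.5 h = 1800 s, V = ΣQ_DR · Δt = 229.0 × 1800 = 4.12 × 10^5 m³.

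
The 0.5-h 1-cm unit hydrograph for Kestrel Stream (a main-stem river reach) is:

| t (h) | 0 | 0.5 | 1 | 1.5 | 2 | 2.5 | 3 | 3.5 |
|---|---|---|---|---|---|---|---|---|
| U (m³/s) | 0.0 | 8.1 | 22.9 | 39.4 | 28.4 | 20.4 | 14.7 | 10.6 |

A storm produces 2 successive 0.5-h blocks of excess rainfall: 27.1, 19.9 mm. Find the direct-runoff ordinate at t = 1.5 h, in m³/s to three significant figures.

Q ≈ 152 m³/s

By discrete convolution, Q_j = Σ (P_i / 10 mm) · U_{j−i}.
At t = 1.5 h (j=3): Q = (27.1/10)·39.4 + (19.9/10)·22.9 = 152 m³/s.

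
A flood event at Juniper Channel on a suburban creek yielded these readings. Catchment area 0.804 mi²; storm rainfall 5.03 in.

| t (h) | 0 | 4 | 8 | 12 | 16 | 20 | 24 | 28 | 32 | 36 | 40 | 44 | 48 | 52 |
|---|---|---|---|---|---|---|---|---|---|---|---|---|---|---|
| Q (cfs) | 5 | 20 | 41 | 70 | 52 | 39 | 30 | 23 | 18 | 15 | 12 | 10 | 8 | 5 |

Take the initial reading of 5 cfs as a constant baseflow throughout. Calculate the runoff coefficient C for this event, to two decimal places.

C ≈ 0.43

ΣQ_DR = 278.0 cfs; V = ΣQ_DR·Δt = 4.003 × 10^6 ft³.
Runoff depth d = V / A = 2.143 in.
C = d / P = 2.143 / 5.03 = 0.43.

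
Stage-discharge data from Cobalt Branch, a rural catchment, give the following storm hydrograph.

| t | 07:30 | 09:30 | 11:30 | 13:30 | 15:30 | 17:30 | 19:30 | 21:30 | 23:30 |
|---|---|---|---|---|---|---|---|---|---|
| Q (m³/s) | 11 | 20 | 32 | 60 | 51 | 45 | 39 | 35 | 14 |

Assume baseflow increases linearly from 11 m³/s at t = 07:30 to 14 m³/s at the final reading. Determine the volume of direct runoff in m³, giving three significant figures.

Direct-runoff ordinates (Q − Q_b): 0.00, 8.62, 20.25, 47.88, 38.50, 32.12, 25.75, 21.38, 0.00 m³/s.
ΣQ_DR = 194.5 m³/s.
With Δt = 2 h = 7200 s, V = ΣQ_DR · Δt = 194.5 × 7200 = 1.40 × 10^6 m³.

V ≈ 1.40 × 10^6 m³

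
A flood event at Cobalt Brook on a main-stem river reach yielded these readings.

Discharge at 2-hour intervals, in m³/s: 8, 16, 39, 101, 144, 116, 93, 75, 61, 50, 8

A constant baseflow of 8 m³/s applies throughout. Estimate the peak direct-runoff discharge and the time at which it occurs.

Q_p = 136.0 m³/s at t = 8 h

Subtracting baseflow gives direct-runoff ordinates: 0.0, 8.0, 31.0, 93.0, 136.0, 108.0, 85.0, 67.0, 53.0, 42.0, 0.0 m³/s.
The maximum is 136.0 m³/s, occurring at the reading for t = 8 h.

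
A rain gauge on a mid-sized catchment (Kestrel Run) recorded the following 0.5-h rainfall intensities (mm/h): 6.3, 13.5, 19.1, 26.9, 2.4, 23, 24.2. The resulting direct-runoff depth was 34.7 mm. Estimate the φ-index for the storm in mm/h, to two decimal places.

φ ≈ 7.46 mm/h

Only the 5 blocks with intensity above φ contribute runoff: 13.5, 19.1, 26.9, 23, 24.2 mm/h.
Σ(I−φ)·Δt = d  ⇒  (13.5+19.1+26.9+23+24.2 − 5φ)·0.5 = 34.7
φ = (106.7 − 34.7/0.5) / 5 = 7.46 mm/h.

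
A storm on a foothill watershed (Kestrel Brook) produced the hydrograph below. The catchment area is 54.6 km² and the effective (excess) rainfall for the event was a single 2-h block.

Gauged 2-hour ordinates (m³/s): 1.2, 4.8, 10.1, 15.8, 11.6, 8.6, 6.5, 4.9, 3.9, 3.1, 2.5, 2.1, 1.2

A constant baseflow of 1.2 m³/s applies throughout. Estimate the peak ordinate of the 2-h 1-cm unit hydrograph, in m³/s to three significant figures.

Direct runoff: 0.0, 3.6, 8.9, 14.6, 10.4, 7.4, 5.3, 3.7, 2.7, 1.9, 1.3, 0.9, 0.0 m³/s; ΣQ_DR = 60.70 m³/s, peak = 14.6 m³/s.
Runoff depth d = ΣQ_DR·Δt / A = 60.70 × 7200 / (54.6 km²) = 8.004 mm.
The 1-cm UH is the DRH scaled by (10 mm)/d, so U_p = 14.6 × 10/8.004 = 18.2 m³/s.

U_p ≈ 18.2 m³/s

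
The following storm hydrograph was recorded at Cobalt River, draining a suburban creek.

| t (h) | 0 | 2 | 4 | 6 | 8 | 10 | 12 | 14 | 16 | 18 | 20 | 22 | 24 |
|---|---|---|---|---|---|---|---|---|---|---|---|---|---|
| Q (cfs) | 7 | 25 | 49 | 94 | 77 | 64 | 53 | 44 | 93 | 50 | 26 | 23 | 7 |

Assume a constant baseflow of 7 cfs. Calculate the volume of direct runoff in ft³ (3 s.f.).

Direct-runoff ordinates (Q − Q_b): 0.0, 18.0, 42.0, 87.0, 70.0, 57.0, 46.0, 37.0, 86.0, 43.0, 19.0, 16.0, 0.0 cfs.
ΣQ_DR = 521.0 cfs.
With Δt = 2 h = 7200 s, V = ΣQ_DR · Δt = 521.0 × 7200 = 3.75 × 10^6 ft³.

V ≈ 3.75 × 10^6 ft³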